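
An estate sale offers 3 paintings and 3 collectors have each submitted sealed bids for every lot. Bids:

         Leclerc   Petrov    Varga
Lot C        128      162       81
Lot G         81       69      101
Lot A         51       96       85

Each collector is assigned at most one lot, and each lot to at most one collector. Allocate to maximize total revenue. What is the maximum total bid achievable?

Max total: $328

Optimal: Leclerc→Lot G ($81), Petrov→Lot C ($162), Varga→Lot A ($85) — total 81+162+85 = $328.
Row-greedy (each collector in turn takes its best remaining lot) gives $325, worse by 3.
Next-best assignment: Leclerc→Lot C, Petrov→Lot A, Varga→Lot G = $325.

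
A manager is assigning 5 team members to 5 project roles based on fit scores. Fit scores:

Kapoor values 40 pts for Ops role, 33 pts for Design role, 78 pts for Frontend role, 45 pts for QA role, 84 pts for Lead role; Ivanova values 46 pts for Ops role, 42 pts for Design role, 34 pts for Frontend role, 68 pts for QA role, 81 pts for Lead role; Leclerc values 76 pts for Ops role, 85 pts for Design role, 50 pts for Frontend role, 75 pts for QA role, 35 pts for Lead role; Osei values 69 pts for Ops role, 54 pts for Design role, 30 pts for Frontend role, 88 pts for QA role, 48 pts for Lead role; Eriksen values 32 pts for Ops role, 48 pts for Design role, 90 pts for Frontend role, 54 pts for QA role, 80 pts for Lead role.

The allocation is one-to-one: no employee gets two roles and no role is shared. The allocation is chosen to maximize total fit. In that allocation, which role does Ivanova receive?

Optimal: Kapoor→Lead role (84 pts), Ivanova→QA role (68 pts), Leclerc→Design role (85 pts), Osei→Ops role (69 pts), Eriksen→Frontend role (90 pts) — total 84+68+85+69+90 = 396 pts.
Column-greedy (each role in turn goes to its best remaining employee) gives 372 pts, worse by 24.
Every other assignment is strictly worse.
Ivanova's own top role is Lead role (81 pts), but forcing Ivanova→Lead role and reassigning the rest optimally gives only 384 pts — worse by 12.

Ivanova receives QA role.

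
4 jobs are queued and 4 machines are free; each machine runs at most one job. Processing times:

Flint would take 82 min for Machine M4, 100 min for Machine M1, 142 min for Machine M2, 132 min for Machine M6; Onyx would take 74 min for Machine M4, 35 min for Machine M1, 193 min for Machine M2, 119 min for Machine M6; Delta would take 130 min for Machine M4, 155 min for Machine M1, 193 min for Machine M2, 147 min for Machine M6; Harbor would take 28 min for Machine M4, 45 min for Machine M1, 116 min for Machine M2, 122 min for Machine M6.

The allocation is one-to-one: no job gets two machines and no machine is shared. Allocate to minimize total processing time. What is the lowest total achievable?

Optimal: Flint→Machine M2 (142 min), Onyx→Machine M1 (35 min), Delta→Machine M6 (147 min), Harbor→Machine M4 (28 min) — total 142+35+147+28 = 352 min.
Swapping Harbor↔Delta (Harbor→Machine M6 122 min, Delta→Machine M4 130 min) adds 77.
Checked against all permutations: 352 min is optimal.

Minimum total: 352 min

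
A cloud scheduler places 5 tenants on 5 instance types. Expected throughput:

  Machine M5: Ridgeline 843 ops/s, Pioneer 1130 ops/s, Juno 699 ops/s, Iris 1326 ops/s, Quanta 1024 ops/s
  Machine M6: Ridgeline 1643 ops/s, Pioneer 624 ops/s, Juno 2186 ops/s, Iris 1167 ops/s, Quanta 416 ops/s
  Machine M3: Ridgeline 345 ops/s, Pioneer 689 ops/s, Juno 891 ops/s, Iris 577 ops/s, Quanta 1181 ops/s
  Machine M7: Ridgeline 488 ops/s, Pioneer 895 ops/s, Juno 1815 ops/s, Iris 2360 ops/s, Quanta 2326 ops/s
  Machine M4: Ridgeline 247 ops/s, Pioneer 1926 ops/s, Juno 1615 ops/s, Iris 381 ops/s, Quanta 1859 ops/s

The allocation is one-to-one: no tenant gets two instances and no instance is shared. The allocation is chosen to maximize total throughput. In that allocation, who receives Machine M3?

This is a one-to-one assignment (maximum-weight bipartite matching).
Optimal: Ridgeline→Machine M5 (843 ops/s), Pioneer→Machine M4 (1926 ops/s), Juno→Machine M6 (2186 ops/s), Iris→Machine M7 (2360 ops/s), Quanta→Machine M3 (1181 ops/s) — total 843+1926+2186+2360+1181 = 8496 ops/s.
Column-greedy (each instance in turn goes to its best remaining tenant) gives 5835 ops/s, worse by 2661.
Next-best assignment: Ridgeline→Machine M6, Pioneer→Machine M4, Juno→Machine M3, Iris→Machine M5, Quanta→Machine M7 = 8112 ops/s.
Quanta's own top instance is Machine M7 (2326 ops/s), but forcing Quanta→Machine M7 and reassigning the rest optimally gives only 8112 ops/s — worse by 384.

Quanta receives Machine M3.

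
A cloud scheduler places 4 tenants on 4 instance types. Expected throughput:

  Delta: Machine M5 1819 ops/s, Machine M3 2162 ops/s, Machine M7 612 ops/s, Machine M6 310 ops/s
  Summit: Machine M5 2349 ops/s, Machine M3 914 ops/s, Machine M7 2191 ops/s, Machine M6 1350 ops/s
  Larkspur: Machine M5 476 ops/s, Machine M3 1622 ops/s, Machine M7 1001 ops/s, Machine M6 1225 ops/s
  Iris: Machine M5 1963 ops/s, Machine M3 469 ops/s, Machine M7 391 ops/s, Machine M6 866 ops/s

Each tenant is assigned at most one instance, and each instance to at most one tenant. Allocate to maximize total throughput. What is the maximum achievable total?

Optimal: Delta→Machine M3 (2162 ops/s), Summit→Machine M7 (2191 ops/s), Larkspur→Machine M6 (1225 ops/s), Iris→Machine M5 (1963 ops/s) — total 2162+2191+1225+1963 = 7541 ops/s.
Max-entry greedy (repeatedly take the single best remaining cell) gives 6127 ops/s, worse by 1414.
Next-best assignment: Delta→Machine M5, Summit→Machine M7, Larkspur→Machine M3, Iris→Machine M6 = 6498 ops/s.

Max total: 7541 ops/s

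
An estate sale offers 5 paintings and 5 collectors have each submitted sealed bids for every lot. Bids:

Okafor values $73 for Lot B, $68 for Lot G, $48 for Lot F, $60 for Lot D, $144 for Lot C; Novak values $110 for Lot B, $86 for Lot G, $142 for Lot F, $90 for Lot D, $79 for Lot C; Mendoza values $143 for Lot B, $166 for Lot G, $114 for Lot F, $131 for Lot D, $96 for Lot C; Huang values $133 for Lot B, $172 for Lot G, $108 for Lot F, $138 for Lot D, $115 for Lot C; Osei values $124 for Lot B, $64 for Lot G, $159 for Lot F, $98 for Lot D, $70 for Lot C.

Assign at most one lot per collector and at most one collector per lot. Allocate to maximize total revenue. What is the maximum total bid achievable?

Maximum total: $717

Optimal: Okafor→Lot C ($144), Novak→Lot B ($110), Mendoza→Lot G ($166), Huang→Lot D ($138), Osei→Lot F ($159) — total 144+110+166+138+159 = $717.
Row-greedy (each collector in turn takes its best remaining lot) gives $714, worse by 3.
Swapping Novak↔Okafor (Novak→Lot C $79, Okafor→Lot B $73) loses 102.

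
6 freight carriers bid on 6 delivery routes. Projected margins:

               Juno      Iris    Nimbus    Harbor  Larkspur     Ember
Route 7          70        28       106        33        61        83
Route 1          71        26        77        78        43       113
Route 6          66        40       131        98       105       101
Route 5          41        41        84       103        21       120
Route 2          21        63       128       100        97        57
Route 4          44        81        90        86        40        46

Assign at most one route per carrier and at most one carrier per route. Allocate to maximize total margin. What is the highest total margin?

Max total: $600k

Optimal: Juno→Route 7 ($70k), Iris→Route 4 ($81k), Nimbus→Route 2 ($128k), Harbor→Route 5 ($103k), Larkspur→Route 6 ($105k), Ember→Route 1 ($113k) — total 70+81+128+103+105+113 = $600k.
Column-greedy (each route in turn goes to its best remaining carrier) gives $534k, worse by 66.
Swapping Juno↔Larkspur (Juno→Route 6 $66k, Larkspur→Route 7 $61k) loses 48.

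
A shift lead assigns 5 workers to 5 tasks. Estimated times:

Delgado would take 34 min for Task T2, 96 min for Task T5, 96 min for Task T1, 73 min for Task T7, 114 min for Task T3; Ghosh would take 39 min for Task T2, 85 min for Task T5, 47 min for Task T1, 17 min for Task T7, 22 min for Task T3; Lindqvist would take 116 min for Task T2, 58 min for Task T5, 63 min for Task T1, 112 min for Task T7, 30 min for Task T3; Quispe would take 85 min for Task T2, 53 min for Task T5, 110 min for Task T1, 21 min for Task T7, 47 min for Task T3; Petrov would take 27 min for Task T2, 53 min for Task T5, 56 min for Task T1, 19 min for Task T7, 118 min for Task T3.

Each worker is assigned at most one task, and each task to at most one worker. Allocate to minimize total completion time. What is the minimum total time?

Min total: 183 min

Optimal: Delgado→Task T2 (34 min), Ghosh→Task T1 (47 min), Lindqvist→Task T3 (30 min), Quispe→Task T5 (53 min), Petrov→Task T7 (19 min) — total 34+47+30+53+19 = 183 min.
Column-greedy (each task in turn goes to its cheapest remaining worker) gives 230 min, worse by 47.
Next-best assignment: Delgado→Task T2, Ghosh→Task T1, Lindqvist→Task T3, Quispe→Task T7, Petrov→Task T5 = 185 min.
Swapping Lindqvist↔Quispe (Lindqvist→Task T5 58 min, Quispe→Task T3 47 min) adds 22.
Checked against all permutations: 183 min is optimal.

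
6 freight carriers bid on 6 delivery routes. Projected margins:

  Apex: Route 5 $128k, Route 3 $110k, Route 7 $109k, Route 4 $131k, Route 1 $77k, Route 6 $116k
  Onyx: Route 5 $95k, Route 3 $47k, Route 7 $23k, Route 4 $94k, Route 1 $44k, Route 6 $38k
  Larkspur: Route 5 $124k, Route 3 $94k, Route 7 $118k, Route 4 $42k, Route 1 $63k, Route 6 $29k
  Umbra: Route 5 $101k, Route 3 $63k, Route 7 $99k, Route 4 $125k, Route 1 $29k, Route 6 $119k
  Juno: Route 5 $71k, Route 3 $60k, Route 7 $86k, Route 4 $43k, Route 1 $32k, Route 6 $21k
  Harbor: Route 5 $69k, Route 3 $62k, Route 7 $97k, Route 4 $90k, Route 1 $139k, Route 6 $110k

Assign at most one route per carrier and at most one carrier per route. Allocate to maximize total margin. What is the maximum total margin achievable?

Optimal: Apex→Route 3 ($110k), Onyx→Route 4 ($94k), Larkspur→Route 5 ($124k), Umbra→Route 6 ($119k), Juno→Route 7 ($86k), Harbor→Route 1 ($139k) — total 110+94+124+119+86+139 = $672k.
Max-entry greedy (repeatedly take the single best remaining cell) gives $646k, worse by 26.
Swapping Umbra↔Juno (Umbra→Route 7 $99k, Juno→Route 6 $21k) loses 85.
Every other assignment is strictly worse.

Max total: $672k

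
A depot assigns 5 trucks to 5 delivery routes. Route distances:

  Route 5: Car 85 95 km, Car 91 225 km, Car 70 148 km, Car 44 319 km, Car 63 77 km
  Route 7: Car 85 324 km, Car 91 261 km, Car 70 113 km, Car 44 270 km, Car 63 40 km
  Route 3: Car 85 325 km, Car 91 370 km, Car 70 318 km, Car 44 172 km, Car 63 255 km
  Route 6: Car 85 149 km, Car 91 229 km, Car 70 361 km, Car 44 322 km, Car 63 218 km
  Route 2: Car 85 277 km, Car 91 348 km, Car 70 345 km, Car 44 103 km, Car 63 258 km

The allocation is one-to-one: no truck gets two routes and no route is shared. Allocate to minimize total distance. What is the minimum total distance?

Minimum total: 785 km

Optimal: Car 85→Route 5 (95 km), Car 91→Route 6 (229 km), Car 70→Route 3 (318 km), Car 44→Route 2 (103 km), Car 63→Route 7 (40 km) — total 95+229+318+103+40 = 785 km.
Column-greedy (each route in turn goes to its cheapest remaining truck) gives 859 km, worse by 74.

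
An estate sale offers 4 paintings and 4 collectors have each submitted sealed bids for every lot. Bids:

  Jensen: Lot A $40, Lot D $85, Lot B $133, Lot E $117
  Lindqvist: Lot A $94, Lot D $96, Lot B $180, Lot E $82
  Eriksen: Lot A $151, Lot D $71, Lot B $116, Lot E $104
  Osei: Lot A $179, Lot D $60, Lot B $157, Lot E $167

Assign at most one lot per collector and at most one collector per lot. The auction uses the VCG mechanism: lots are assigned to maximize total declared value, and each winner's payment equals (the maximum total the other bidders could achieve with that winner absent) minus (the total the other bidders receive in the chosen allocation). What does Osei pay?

Efficient allocation: Jensen→Lot D ($85), Lindqvist→Lot B ($180), Eriksen→Lot A ($151), Osei→Lot E ($167); total welfare W = $583.
Osei receives Lot E at value $167, so the others get W − 167 = $416.
Without Osei: best allocation of the remaining 3 bidders over all 4 lots is Jensen→Lot E ($117), Lindqvist→Lot B ($180), Eriksen→Lot A ($151), total $448.
VCG payment = (others' best without Osei) − (others' welfare with Osei) = 448 − 416 = $32.

Osei pays $32.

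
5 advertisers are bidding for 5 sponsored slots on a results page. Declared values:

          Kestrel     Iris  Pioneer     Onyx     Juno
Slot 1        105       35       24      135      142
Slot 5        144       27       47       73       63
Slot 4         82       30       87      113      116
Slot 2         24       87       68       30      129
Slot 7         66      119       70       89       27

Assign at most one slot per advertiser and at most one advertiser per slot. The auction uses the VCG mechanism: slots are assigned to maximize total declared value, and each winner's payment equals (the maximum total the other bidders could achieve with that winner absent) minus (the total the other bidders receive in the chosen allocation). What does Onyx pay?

Onyx pays $13.

Efficient allocation: Kestrel→Slot 5 ($144), Iris→Slot 7 ($119), Pioneer→Slot 4 ($87), Onyx→Slot 1 ($135), Juno→Slot 2 ($129); total welfare W = $614.
Onyx receives Slot 1 at value $135, so the others get W − 135 = $479.
Without Onyx: best allocation of the remaining 4 bidders over all 5 slots is Kestrel→Slot 5 ($144), Iris→Slot 7 ($119), Pioneer→Slot 4 ($87), Juno→Slot 1 ($142), total $492.
VCG payment = (others' best without Onyx) − (others' welfare with Onyx) = 492 − 479 = $13.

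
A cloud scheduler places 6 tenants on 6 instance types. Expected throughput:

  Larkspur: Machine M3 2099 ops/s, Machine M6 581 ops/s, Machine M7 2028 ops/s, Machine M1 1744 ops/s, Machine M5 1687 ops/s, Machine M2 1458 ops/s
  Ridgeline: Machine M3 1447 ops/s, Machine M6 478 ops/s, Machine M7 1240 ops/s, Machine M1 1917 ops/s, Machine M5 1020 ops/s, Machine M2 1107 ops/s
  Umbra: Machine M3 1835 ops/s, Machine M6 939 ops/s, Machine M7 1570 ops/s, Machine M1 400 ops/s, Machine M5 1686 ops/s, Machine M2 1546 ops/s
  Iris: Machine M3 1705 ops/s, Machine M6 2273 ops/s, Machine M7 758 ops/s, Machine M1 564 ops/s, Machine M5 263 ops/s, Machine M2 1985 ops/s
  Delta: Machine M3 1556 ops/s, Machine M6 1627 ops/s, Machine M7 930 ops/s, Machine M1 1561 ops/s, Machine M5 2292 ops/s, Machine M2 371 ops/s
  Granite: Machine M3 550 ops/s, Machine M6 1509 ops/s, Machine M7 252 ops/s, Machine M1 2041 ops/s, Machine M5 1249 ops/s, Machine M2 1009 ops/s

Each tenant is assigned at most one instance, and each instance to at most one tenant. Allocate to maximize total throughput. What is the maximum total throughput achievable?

Optimal: Larkspur→Machine M7 (2028 ops/s), Ridgeline→Machine M3 (1447 ops/s), Umbra→Machine M2 (1546 ops/s), Iris→Machine M6 (2273 ops/s), Delta→Machine M5 (2292 ops/s), Granite→Machine M1 (2041 ops/s) — total 2028+1447+1546+2273+2292+2041 = 11627 ops/s.
Column-greedy (each instance in turn goes to its best remaining tenant) gives 11382 ops/s, worse by 245.
Next-best assignment: Larkspur→Machine M7, Ridgeline→Machine M2, Umbra→Machine M3, Iris→Machine M6, Delta→Machine M5, Granite→Machine M1 = 11576 ops/s.
Swapping Iris↔Delta (Iris→Machine M5 263 ops/s, Delta→Machine M6 1627 ops/s) loses 2675.

Max total: 11627 ops/s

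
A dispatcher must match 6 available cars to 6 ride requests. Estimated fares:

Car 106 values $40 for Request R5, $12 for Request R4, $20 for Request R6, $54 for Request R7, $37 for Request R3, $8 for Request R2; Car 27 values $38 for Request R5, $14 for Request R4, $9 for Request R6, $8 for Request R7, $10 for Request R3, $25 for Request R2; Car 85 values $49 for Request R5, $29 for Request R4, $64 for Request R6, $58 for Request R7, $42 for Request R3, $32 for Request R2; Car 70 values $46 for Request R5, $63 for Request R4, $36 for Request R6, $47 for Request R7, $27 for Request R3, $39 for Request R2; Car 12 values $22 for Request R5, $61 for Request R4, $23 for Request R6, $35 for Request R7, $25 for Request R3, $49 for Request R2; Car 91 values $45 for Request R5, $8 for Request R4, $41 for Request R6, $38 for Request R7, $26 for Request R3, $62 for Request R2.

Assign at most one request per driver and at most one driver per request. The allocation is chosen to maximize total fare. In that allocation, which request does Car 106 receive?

Car 106 receives Request R3.

Treat this as an assignment problem: match each driver to one request.
Optimal: Car 106→Request R3 ($37), Car 27→Request R5 ($38), Car 85→Request R6 ($64), Car 70→Request R7 ($47), Car 12→Request R4 ($61), Car 91→Request R2 ($62) — total 37+38+64+47+61+62 = $309.
Car 106's own top request is Request R7 ($54), but forcing Car 106→Request R7 and reassigning the rest optimally gives only $306 — worse by 3.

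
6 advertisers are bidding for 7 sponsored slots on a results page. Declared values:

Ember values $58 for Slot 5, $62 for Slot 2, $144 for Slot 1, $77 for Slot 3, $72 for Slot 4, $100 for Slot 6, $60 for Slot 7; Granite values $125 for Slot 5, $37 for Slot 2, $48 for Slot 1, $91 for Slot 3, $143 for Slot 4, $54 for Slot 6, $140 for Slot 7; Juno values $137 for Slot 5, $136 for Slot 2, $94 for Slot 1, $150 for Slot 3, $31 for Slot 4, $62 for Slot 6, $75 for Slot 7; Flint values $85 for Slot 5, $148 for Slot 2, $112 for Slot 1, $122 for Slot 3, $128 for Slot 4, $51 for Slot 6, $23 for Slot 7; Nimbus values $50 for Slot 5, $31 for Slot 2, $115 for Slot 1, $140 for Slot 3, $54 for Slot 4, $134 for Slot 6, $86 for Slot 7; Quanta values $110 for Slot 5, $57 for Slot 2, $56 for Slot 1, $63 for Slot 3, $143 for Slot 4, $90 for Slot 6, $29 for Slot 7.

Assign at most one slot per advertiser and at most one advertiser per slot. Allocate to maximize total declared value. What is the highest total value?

This is a one-to-one assignment (maximum-weight bipartite matching).
Optimal: Ember→Slot 1 ($144), Granite→Slot 7 ($140), Juno→Slot 3 ($150), Flint→Slot 2 ($148), Nimbus→Slot 6 ($134), Quanta→Slot 4 ($143) — total 144+140+150+148+134+143 = $859.
Next-best assignment: Ember→Slot 1, Granite→Slot 7, Juno→Slot 5, Flint→Slot 2, Nimbus→Slot 3, Quanta→Slot 4 = $852.

Max total: $859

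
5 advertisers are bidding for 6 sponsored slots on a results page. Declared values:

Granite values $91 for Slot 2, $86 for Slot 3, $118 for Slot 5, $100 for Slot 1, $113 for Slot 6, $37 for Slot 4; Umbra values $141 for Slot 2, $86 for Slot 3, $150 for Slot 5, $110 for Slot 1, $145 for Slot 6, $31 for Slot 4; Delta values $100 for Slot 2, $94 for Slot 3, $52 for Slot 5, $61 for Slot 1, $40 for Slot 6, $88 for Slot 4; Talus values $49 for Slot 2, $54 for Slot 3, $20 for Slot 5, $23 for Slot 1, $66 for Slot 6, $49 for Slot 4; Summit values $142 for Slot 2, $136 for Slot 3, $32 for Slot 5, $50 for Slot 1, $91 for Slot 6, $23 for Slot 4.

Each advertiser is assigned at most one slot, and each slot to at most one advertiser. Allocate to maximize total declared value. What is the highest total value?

Max total: $552

Treat this as an assignment problem: match each advertiser to one slot.
Optimal: Granite→Slot 1 ($100), Umbra→Slot 5 ($150), Delta→Slot 2 ($100), Talus→Slot 6 ($66), Summit→Slot 3 ($136) — total 100+150+100+66+136 = $552.
Swapping Delta↔Talus (Delta→Slot 6 $40, Talus→Slot 2 $49) loses 77.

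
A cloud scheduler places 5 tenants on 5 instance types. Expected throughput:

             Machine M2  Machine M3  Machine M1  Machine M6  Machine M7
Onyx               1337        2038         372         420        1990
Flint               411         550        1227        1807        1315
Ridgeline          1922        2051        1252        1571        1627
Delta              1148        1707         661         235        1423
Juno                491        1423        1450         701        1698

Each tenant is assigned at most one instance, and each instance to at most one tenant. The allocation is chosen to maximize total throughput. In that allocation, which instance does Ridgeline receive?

Optimal: Onyx→Machine M7 (1990 ops/s), Flint→Machine M6 (1807 ops/s), Ridgeline→Machine M2 (1922 ops/s), Delta→Machine M3 (1707 ops/s), Juno→Machine M1 (1450 ops/s) — total 1990+1807+1922+1707+1450 = 8876 ops/s.
Max-entry greedy (repeatedly take the single best remaining cell) gives 8446 ops/s, worse by 430.
Ridgeline's own top instance is Machine M3 (2051 ops/s), but forcing Ridgeline→Machine M3 and reassigning the rest optimally gives only 8446 ops/s — worse by 430.

Ridgeline receives Machine M2.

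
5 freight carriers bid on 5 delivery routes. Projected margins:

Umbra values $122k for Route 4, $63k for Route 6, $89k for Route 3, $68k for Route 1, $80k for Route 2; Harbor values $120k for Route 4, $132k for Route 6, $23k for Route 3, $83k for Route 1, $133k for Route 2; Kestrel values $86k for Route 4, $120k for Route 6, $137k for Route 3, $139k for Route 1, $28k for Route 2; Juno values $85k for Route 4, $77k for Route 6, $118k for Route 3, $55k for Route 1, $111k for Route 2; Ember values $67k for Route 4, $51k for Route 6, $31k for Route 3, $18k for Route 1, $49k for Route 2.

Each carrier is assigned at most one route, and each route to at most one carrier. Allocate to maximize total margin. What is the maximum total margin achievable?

Maximum total: $563k

This is the linear assignment problem.
Optimal: Umbra→Route 4 ($122k), Harbor→Route 2 ($133k), Kestrel→Route 1 ($139k), Juno→Route 3 ($118k), Ember→Route 6 ($51k) — total 122+133+139+118+51 = $563k.
Column-greedy (each route in turn goes to its best remaining carrier) gives $495k, worse by 68.
Next-best assignment: Umbra→Route 4, Harbor→Route 6, Kestrel→Route 1, Juno→Route 3, Ember→Route 2 = $560k.
Every other assignment is strictly worse.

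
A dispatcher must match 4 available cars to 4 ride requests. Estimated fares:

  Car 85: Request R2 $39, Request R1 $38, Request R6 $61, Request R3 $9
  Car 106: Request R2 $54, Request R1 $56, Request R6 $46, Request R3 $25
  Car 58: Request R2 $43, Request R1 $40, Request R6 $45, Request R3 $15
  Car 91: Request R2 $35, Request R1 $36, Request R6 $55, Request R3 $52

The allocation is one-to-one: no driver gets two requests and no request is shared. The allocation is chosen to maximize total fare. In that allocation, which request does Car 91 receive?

Treat this as an assignment problem: match each driver to one request.
Optimal: Car 85→Request R6 ($61), Car 106→Request R1 ($56), Car 58→Request R2 ($43), Car 91→Request R3 ($52) — total 61+56+43+52 = $212.
Column-greedy (each request in turn goes to its best remaining driver) gives $207, worse by 5.
Next-best assignment: Car 85→Request R6, Car 106→Request R2, Car 58→Request R1, Car 91→Request R3 = $207.
Swapping Car 85↔Car 106 (Car 85→Request R1 $38, Car 106→Request R6 $46) loses 33.
Car 91's own top request is Request R6 ($55), but forcing Car 91→Request R6 and reassigning the rest optimally gives only $165 — worse by 47.

Car 91 receives Request R3.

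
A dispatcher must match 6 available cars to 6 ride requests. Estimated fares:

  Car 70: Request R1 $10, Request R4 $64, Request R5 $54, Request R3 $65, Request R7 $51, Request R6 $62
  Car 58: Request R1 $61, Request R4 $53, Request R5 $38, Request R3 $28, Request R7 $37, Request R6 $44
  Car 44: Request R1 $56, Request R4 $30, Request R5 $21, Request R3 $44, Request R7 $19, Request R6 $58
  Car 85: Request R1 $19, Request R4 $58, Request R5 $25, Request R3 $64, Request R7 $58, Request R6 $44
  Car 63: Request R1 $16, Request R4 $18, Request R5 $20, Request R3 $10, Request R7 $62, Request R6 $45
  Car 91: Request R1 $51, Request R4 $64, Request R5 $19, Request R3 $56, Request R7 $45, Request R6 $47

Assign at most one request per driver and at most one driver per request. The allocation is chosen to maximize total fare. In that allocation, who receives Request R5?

Optimal: Car 70→Request R5 ($54), Car 58→Request R1 ($61), Car 44→Request R6 ($58), Car 85→Request R3 ($64), Car 63→Request R7 ($62), Car 91→Request R4 ($64) — total 54+61+58+64+62+64 = $363.
Max-entry greedy (repeatedly take the single best remaining cell) gives $335, worse by 28.
Swapping Car 91↔Car 58 (Car 91→Request R1 $51, Car 58→Request R4 $53) loses 21.
Car 70's own top request is Request R3 ($65), but forcing Car 70→Request R3 and reassigning the rest optimally gives only $335 — worse by 28.

Car 70 receives Request R5.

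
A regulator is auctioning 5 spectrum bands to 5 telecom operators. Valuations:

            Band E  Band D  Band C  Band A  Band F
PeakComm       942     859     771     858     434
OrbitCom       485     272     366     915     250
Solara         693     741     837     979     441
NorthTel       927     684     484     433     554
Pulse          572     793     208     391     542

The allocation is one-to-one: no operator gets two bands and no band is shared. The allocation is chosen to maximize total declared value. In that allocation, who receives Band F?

Pulse receives Band F.

This is the linear assignment problem.
Optimal: PeakComm→Band D ($859M), OrbitCom→Band A ($915M), Solara→Band C ($837M), NorthTel→Band E ($927M), Pulse→Band F ($542M) — total 859+915+837+927+542 = $4080M.
Column-greedy (each band in turn goes to its best remaining operator) gives $4041M, worse by 39.
Next-best assignment: PeakComm→Band E, OrbitCom→Band A, Solara→Band C, NorthTel→Band F, Pulse→Band D = $4041M.
Swapping OrbitCom↔Solara (OrbitCom→Band C $366M, Solara→Band A $979M) loses 407.
Checked against all permutations: $4080M is optimal.
Pulse's own top band is Band D ($793M), but forcing Pulse→Band D and reassigning the rest optimally gives only $4041M — worse by 39.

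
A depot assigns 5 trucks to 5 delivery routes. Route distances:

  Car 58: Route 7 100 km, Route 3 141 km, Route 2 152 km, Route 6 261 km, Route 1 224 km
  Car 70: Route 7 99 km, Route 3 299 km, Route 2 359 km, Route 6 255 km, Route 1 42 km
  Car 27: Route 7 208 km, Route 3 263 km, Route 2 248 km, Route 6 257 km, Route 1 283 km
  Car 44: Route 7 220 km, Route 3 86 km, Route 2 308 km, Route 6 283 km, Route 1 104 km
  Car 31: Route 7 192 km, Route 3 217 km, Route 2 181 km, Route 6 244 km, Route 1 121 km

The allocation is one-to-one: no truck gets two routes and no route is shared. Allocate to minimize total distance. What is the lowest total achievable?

Optimal: Car 58→Route 7 (100 km), Car 70→Route 1 (42 km), Car 27→Route 6 (257 km), Car 44→Route 3 (86 km), Car 31→Route 2 (181 km) — total 100+42+257+86+181 = 666 km.
Row-greedy (each truck in turn takes its cheapest remaining route) gives 720 km, worse by 54.

Min total: 666 km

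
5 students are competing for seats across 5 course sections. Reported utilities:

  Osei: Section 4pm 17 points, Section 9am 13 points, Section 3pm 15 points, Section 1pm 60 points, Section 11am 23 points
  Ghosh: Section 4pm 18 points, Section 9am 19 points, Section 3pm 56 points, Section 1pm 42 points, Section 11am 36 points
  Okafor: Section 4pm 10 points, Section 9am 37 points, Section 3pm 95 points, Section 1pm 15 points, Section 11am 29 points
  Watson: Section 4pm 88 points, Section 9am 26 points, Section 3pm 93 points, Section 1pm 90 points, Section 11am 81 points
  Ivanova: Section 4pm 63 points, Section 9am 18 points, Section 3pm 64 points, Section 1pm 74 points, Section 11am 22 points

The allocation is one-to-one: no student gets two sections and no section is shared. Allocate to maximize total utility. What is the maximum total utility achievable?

Optimal: Osei→Section 1pm (60 points), Ghosh→Section 9am (19 points), Okafor→Section 3pm (95 points), Watson→Section 11am (81 points), Ivanova→Section 4pm (63 points) — total 60+19+95+81+63 = 318 points.
Max-entry greedy (repeatedly take the single best remaining cell) gives 297 points, worse by 21.
Checked against all permutations: 318 points is optimal.

Maximum total: 318 points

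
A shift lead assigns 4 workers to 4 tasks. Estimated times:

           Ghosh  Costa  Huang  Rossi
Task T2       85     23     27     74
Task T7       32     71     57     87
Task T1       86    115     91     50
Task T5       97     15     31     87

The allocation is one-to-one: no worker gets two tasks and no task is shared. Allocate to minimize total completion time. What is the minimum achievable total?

This is the linear assignment problem.
Optimal: Ghosh→Task T7 (32 min), Costa→Task T5 (15 min), Huang→Task T2 (27 min), Rossi→Task T1 (50 min) — total 32+15+27+50 = 124 min.
Column-greedy (each task in turn goes to its cheapest remaining worker) gives 136 min, worse by 12.
Swapping Huang↔Rossi (Huang→Task T1 91 min, Rossi→Task T2 74 min) adds 88.
Every other assignment is strictly worse.

Min total: 124 min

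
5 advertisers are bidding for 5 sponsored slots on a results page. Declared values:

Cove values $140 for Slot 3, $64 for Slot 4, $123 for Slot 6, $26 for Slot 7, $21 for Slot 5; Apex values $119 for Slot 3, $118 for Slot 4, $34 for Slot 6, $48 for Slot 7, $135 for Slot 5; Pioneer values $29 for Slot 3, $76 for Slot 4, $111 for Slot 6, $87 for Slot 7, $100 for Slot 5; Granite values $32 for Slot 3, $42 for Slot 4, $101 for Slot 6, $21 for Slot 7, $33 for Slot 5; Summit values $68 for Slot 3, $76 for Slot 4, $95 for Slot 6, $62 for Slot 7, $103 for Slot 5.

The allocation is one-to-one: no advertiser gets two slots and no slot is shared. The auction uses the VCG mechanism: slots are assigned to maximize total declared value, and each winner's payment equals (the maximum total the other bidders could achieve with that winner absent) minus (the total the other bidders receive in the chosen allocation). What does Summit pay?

Summit pays $17.

Efficient allocation: Cove→Slot 3 ($140), Apex→Slot 4 ($118), Pioneer→Slot 7 ($87), Granite→Slot 6 ($101), Summit→Slot 5 ($103); total welfare W = $549.
Summit receives Slot 5 at value $103, so the others get W − 103 = $446.
Without Summit: best allocation of the remaining 4 bidders over all 5 slots is Cove→Slot 3 ($140), Apex→Slot 5 ($135), Pioneer→Slot 7 ($87), Granite→Slot 6 ($101), total $463.
VCG payment = (others' best without Summit) − (others' welfare with Summit) = 463 − 446 = $17.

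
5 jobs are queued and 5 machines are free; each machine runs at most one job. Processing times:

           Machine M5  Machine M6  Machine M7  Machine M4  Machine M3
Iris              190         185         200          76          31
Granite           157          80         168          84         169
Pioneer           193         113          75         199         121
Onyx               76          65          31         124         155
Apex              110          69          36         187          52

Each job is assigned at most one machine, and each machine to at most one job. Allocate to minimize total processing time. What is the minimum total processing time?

Optimal: Iris→Machine M3 (31 min), Granite→Machine M4 (84 min), Pioneer→Machine M7 (75 min), Onyx→Machine M5 (76 min), Apex→Machine M6 (69 min) — total 31+84+75+76+69 = 335 min.
Min-entry greedy (repeatedly take the single cheapest remaining cell) gives 408 min, worse by 73.
No other one-to-one assignment undercuts 335 min.

Min total: 335 min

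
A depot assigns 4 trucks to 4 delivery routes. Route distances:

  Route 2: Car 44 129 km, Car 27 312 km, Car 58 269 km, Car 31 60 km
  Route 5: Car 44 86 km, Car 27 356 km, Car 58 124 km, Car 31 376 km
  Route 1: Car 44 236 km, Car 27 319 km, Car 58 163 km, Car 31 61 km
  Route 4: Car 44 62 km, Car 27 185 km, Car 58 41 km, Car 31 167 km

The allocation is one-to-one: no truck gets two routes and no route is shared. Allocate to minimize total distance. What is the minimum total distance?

Min total: 494 km

Optimal: Car 44→Route 5 (86 km), Car 27→Route 4 (185 km), Car 58→Route 1 (163 km), Car 31→Route 2 (60 km) — total 86+185+163+60 = 494 km.
Min-entry greedy (repeatedly take the single cheapest remaining cell) gives 506 km, worse by 12.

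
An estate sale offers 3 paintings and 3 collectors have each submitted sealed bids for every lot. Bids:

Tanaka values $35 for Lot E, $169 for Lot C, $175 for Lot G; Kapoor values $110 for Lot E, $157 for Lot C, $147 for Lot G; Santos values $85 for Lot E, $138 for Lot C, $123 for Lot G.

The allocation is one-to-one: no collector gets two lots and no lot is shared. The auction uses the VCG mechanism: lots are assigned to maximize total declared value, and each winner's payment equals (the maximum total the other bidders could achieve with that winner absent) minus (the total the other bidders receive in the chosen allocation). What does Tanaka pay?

Tanaka pays $37.

Efficient allocation: Tanaka→Lot G ($175), Kapoor→Lot E ($110), Santos→Lot C ($138); total welfare W = $423.
Tanaka receives Lot G at value $175, so the others get W − 175 = $248.
Without Tanaka: best allocation of the remaining 2 bidders over all 3 lots is Kapoor→Lot G ($147), Santos→Lot C ($138), total $285.
VCG payment = (others' best without Tanaka) − (others' welfare with Tanaka) = 285 − 248 = $37.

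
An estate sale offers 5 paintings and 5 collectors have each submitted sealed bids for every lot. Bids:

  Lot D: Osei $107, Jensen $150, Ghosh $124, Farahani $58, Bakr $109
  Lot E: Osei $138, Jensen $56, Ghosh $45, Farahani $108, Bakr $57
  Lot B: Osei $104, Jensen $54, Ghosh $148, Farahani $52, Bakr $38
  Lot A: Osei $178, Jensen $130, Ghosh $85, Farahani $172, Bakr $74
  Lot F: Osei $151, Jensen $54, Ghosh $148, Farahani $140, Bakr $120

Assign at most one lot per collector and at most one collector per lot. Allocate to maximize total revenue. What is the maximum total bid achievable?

This is a one-to-one assignment (maximum-weight bipartite matching).
Optimal: Osei→Lot E ($138), Jensen→Lot D ($150), Ghosh→Lot B ($148), Farahani→Lot A ($172), Bakr→Lot F ($120) — total 138+150+148+172+120 = $728.
Max-entry greedy (repeatedly take the single best remaining cell) gives $673, worse by 55.
Swapping Jensen↔Farahani (Jensen→Lot A $130, Farahani→Lot D $58) loses 134.
No other one-to-one assignment exceeds $728.

Maximum total: $728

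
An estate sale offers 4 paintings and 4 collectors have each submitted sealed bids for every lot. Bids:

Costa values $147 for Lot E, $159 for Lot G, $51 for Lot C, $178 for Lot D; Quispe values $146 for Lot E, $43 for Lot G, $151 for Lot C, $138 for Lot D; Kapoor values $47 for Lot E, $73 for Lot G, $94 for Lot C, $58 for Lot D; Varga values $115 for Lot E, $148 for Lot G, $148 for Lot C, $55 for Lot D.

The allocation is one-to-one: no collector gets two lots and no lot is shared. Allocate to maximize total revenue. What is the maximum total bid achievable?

Max total: $566

Optimal: Costa→Lot D ($178), Quispe→Lot E ($146), Kapoor→Lot C ($94), Varga→Lot G ($148) — total 178+146+94+148 = $566.
Column-greedy (each lot in turn goes to its best remaining collector) gives $504, worse by 62.
Checked against all permutations: $566 is optimal.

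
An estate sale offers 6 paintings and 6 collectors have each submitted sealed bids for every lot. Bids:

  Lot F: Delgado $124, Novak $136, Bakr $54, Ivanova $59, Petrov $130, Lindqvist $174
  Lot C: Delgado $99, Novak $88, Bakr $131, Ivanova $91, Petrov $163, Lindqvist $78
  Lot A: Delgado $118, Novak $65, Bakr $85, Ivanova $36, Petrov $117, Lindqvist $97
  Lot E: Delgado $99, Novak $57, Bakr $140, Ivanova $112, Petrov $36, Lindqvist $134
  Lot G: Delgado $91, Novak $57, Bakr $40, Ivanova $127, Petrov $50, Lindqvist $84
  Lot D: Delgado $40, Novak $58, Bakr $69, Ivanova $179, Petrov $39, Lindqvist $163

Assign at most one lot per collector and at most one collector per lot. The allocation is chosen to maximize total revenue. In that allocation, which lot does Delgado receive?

Optimal: Delgado→Lot A ($118), Novak→Lot F ($136), Bakr→Lot E ($140), Ivanova→Lot G ($127), Petrov→Lot C ($163), Lindqvist→Lot D ($163) — total 118+136+140+127+163+163 = $847.
Next-best assignment: Delgado→Lot A, Novak→Lot G, Bakr→Lot E, Ivanova→Lot D, Petrov→Lot C, Lindqvist→Lot F = $831.
Delgado's own top lot is Lot F ($124), but forcing Delgado→Lot F and reassigning the rest optimally gives only $782 — worse by 65.

Delgado receives Lot A.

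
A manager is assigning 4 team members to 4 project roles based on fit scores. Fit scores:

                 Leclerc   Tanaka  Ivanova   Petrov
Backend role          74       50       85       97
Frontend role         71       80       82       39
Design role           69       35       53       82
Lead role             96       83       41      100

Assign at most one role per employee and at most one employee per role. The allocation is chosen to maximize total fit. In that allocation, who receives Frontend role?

Tanaka receives Frontend role.

Optimal: Leclerc→Lead role (96 pts), Tanaka→Frontend role (80 pts), Ivanova→Backend role (85 pts), Petrov→Design role (82 pts) — total 96+80+85+82 = 343 pts.
Column-greedy (each role in turn goes to its best remaining employee) gives 331 pts, worse by 12.
Tanaka's own top role is Lead role (83 pts), but forcing Tanaka→Lead role and reassigning the rest optimally gives only 331 pts — worse by 12.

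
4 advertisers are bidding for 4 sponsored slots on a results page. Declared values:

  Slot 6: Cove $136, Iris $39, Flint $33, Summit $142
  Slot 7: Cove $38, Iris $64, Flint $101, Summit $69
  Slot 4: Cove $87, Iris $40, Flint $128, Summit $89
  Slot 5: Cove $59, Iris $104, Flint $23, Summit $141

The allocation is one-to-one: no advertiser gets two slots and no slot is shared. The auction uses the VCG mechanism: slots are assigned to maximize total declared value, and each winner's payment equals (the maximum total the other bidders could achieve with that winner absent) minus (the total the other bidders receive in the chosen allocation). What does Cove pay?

Cove pays $41.

Efficient allocation: Cove→Slot 6 ($136), Iris→Slot 7 ($64), Flint→Slot 4 ($128), Summit→Slot 5 ($141); total welfare W = $469.
Cove receives Slot 6 at value $136, so the others get W − 136 = $333.
Without Cove: best allocation of the remaining 3 bidders over all 4 slots is Iris→Slot 5 ($104), Flint→Slot 4 ($128), Summit→Slot 6 ($142), total $374.
VCG payment = (others' best without Cove) − (others' welfare with Cove) = 374 − 333 = $41.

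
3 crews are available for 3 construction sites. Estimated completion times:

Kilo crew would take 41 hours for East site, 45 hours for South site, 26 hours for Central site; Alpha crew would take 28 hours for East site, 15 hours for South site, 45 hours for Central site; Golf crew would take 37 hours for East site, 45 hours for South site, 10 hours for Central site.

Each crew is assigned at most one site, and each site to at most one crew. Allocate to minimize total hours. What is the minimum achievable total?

Optimal: Kilo crew→East site (41 hours), Alpha crew→South site (15 hours), Golf crew→Central site (10 hours) — total 41+15+10 = 66 hours.
Column-greedy (each site in turn goes to its cheapest remaining crew) gives 83 hours, worse by 17.
Next-best assignment: Kilo crew→Central site, Alpha crew→South site, Golf crew→East site = 78 hours.

Min total: 66 hours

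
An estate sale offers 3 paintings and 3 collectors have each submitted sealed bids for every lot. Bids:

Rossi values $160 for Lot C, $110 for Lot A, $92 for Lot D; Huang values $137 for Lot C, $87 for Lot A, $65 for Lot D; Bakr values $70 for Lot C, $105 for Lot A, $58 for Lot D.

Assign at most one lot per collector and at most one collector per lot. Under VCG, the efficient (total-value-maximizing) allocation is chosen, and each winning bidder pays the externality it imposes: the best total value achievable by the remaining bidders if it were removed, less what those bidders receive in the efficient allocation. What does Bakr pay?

Efficient allocation: Rossi→Lot D ($92), Huang→Lot C ($137), Bakr→Lot A ($105); total welfare W = $334.
Bakr receives Lot A at value $105, so the others get W − 105 = $229.
Without Bakr: best allocation of the remaining 2 bidders over all 3 lots is Rossi→Lot C ($160), Huang→Lot A ($87), total $247.
VCG payment = (others' best without Bakr) − (others' welfare with Bakr) = 247 − 229 = $18.

Bakr pays $18.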